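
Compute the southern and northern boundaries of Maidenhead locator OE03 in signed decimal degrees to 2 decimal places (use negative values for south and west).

-47.00, -46.00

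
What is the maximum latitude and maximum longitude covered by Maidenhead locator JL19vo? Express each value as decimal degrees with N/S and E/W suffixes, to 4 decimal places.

Field J=9, L=11: +9·20° lon, +11·10° lat → SW at lon 0°, lat 20°.
Square 1, 9: +1·2° lon, +9·1° lat → SW at lon 2°, lat 29°.
Subsquare v=21, o=14: +21·0.0833333° lon, +14·0.0416667° lat → SW at lon 3.75°, lat 29.5833°.
Cell spans 0.0833333° lon × 0.0416667° lat. NE corner is SW corner plus one full cell.
latitude 29.6250° N, longitude 3.8333° E.

29.6250° N, 3.8333° E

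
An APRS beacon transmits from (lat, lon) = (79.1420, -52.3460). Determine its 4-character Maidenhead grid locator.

GQ39

Shift to the Maidenhead origin (180°W, 90°S): lon 127.65, lat 169.14.
Field: 127.65/20 → 6 → G, 169.14/10 → 16 → Q; chars GQ.
Square: 7.65/2 → 3, 9.14/1 → 9; chars 39.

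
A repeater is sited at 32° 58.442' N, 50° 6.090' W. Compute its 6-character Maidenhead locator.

Offset from 180°W / 90°S: lon 129.8985°, lat 122.9740°.
Field: lon ⌊129.8985/20⌋ = 6 → G; lat ⌊122.9740/10⌋ = 12 → M.
Square: lon ⌊9.8985/2⌋ = 4; lat ⌊2.9740/1⌋ = 2.
Subsquare: lon ⌊1.8985/0.0833333⌋ = 22 → w; lat ⌊0.9740/0.0416667⌋ = 23 → x.

GM42wx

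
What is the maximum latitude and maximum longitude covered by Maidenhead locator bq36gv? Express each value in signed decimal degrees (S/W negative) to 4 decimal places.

Field B=1, Q=16: +1·20° lon, +16·10° lat → SW at lon -160°, lat 70°.
Square 3, 6: +3·2° lon, +6·1° lat → SW at lon -154°, lat 76°.
Subsquare g=6, v=21: +6·0.0833333° lon, +21·0.0416667° lat → SW at lon -153.5°, lat 76.875°.
Cell spans 0.0833333° lon × 0.0416667° lat. NE corner is SW corner plus one full cell.
latitude 76.9167, longitude -153.4167.

76.9167, -153.4167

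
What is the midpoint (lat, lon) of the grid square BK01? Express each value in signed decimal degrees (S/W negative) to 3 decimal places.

Field B=1, K=10: +1·20° lon, +10·10° lat → SW at lon -160°, lat 10°.
Square 0, 1: +0·2° lon, +1·1° lat → SW at lon -160°, lat 11°.
Cell spans 2° lon × 1° lat. Centre is SW corner plus half of each.
latitude 11.500, longitude -159.000.

11.500, -159.000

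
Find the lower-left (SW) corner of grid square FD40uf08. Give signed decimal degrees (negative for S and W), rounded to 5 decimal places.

Field F=5, D=3: +5·20° lon, +3·10° lat → SW at lon -80°, lat -60°.
Square 4, 0: +4·2° lon, +0·1° lat → SW at lon -72°, lat -60°.
Subsquare u=20, f=5: +20·0.0833333° lon, +5·0.0416667° lat → SW at lon -70.3333°, lat -59.7917°.
Extended square 0, 8: +0·0.00833333° lon, +8·0.00416667° lat → SW at lon -70.3333°, lat -59.7583°.
latitude -59.75833, longitude -70.33333.

-59.75833, -70.33333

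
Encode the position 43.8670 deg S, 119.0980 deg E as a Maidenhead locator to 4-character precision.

OE96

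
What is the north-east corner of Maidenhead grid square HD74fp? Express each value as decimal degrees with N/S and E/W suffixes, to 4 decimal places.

55.3333° S, 25.5000° W

Field H=7, D=3: +7·20° lon, +3·10° lat → SW at lon -40°, lat -60°.
Square 7, 4: +7·2° lon, +4·1° lat → SW at lon -26°, lat -56°.
Subsquare f=5, p=15: +5·0.0833333° lon, +15·0.0416667° lat → SW at lon -25.5833°, lat -55.375°.
Cell spans 0.0833333° lon × 0.0416667° lat. NE corner is SW corner plus one full cell.
latitude 55.3333° S, longitude 25.5000° W.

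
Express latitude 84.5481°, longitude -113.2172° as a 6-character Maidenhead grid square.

DR34jn

Offset from 180°W / 90°S: lon 66.7828°, lat 174.5481°.
Field: lon ⌊66.7828/20⌋ = 3 → D; lat ⌊174.5481/10⌋ = 17 → R.
Square: lon ⌊6.7828/2⌋ = 3; lat ⌊4.5481/1⌋ = 4.
Subsquare: lon ⌊0.7828/0.0833333⌋ = 9 → j; lat ⌊0.5481/0.0416667⌋ = 13 → n.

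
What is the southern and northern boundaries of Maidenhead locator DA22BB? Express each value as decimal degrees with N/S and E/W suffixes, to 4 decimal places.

Field D=3, A=0: +3·20° lon, +0·10° lat → SW at lon -120°, lat -90°.
Square 2, 2: +2·2° lon, +2·1° lat → SW at lon -116°, lat -88°.
Subsquare b=1, b=1: +1·0.0833333° lon, +1·0.0416667° lat → SW at lon -115.917°, lat -87.9583°.
Cell spans 0.0833333° lon × 0.0416667° lat.
south 87.9583° S, north 87.9167° S.

87.9583° S, 87.9167° S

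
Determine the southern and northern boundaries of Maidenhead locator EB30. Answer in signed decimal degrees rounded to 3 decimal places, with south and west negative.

-80.000, -79.000

Field E=4, B=1: +4·20° lon, +1·10° lat → SW at lon -100°, lat -80°.
Square 3, 0: +3·2° lon, +0·1° lat → SW at lon -94°, lat -80°.
Cell spans 2° lon × 1° lat.
south -80.000, north -79.000.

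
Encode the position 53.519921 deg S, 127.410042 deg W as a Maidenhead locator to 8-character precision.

Shift to the Maidenhead origin (180°W, 90°S): lon 52.58996, lat 36.48008.
Field: lon ⌊52.58996/20⌋ = 2 → C; lat ⌊36.48008/10⌋ = 3 → D.
Square: lon ⌊12.58996/2⌋ = 6; lat ⌊6.48008/1⌋ = 6.
Subsquare: lon ⌊0.58996/0.0833333⌋ = 7 → h; lat ⌊0.48008/0.0416667⌋ = 11 → l.
Extended square: lon ⌊0.00662/0.00833333⌋ = 0; lat ⌊0.02175/0.00416667⌋ = 5.

CD66hl05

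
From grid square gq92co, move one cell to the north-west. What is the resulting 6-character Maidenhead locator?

GQ92bp

Longitude subsquare c = 2; −1 → 1 = b.
Latitude subsquare o = 14; +1 → 15 = p.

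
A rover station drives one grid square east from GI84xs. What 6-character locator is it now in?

GI94as

Longitude subsquare x = 23; +1 → 24, wraps to 0 = a, carry into square.
Longitude square 8; +1 → 9.
The latitude characters are unchanged.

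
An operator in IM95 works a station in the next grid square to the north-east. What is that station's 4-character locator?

JM06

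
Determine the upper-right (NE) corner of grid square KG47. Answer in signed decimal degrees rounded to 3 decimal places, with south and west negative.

-22.000, 30.000

Field K=10, G=6: +10·20° lon, +6·10° lat → SW at lon 20°, lat -30°.
Square 4, 7: +4·2° lon, +7·1° lat → SW at lon 28°, lat -23°.
Cell spans 2° lon × 1° lat. NE corner is SW corner plus one full cell.
latitude -22.000, longitude 30.000.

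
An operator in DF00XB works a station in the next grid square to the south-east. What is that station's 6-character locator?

Longitude subsquare x = 23; +1 → 24, wraps to 0 = a, carry into square.
Longitude square 0; +1 → 1.
Latitude subsquare b = 1; −1 → 0 = a.

DF10aa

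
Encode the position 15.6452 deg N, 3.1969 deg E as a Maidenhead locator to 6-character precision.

Shift to the Maidenhead origin (180°W, 90°S): lon 183.1969, lat 105.6452.
Field: lon ⌊183.1969/20⌋ = 9 → J; lat ⌊105.6452/10⌋ = 10 → K.
Square: lon ⌊3.1969/2⌋ = 1; lat ⌊5.6452/1⌋ = 5.
Subsquare: lon ⌊1.1969/0.0833333⌋ = 14 → o; lat ⌊0.6452/0.0416667⌋ = 15 → p.

JK15op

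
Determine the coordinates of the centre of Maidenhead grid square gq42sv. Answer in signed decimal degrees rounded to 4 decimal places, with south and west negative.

72.8958, -50.4583

Field G=6, Q=16: +6·20° lon, +16·10° lat → SW at lon -60°, lat 70°.
Square 4, 2: +4·2° lon, +2·1° lat → SW at lon -52°, lat 72°.
Subsquare s=18, v=21: +18·0.0833333° lon, +21·0.0416667° lat → SW at lon -50.5°, lat 72.875°.
Cell spans 0.0833333° lon × 0.0416667° lat. Centre is SW corner plus half of each.
latitude 72.8958, longitude -50.4583.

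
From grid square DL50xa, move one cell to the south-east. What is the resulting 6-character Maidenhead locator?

DK69ax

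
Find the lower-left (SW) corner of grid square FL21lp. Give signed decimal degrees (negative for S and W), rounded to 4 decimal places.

21.6250, -75.0833

Field F=5, L=11: +5·20° lon, +11·10° lat → SW at lon -80°, lat 20°.
Square 2, 1: +2·2° lon, +1·1° lat → SW at lon -76°, lat 21°.
Subsquare l=11, p=15: +11·0.0833333° lon, +15·0.0416667° lat → SW at lon -75.0833°, lat 21.625°.
latitude 21.6250, longitude -75.0833.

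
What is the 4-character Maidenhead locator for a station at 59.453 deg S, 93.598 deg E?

Shift to the Maidenhead origin (180°W, 90°S): lon 273.60, lat 30.55.
Field: lon ⌊273.60/20⌋ = 13 → N; lat ⌊30.55/10⌋ = 3 → D.
Square: lon ⌊13.60/2⌋ = 6; lat ⌊0.55/1⌋ = 0.

ND60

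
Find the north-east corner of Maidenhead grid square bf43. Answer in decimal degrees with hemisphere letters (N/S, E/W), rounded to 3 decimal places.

36.000° S, 150.000° W

Field B=1, F=5: +1·20° lon, +5·10° lat → SW at lon -160°, lat -40°.
Square 4, 3: +4·2° lon, +3·1° lat → SW at lon -152°, lat -37°.
Cell spans 2° lon × 1° lat. NE corner is SW corner plus one full cell.
latitude 36.000° S, longitude 150.000° W.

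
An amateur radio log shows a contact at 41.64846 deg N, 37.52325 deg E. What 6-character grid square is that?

Offset from 180°W / 90°S: lon 217.5232°, lat 131.6485°.
Field: lon ⌊217.5232/20⌋ = 10 → K; lat ⌊131.6485/10⌋ = 13 → N.
Square: lon ⌊17.5232/2⌋ = 8; lat ⌊1.6485/1⌋ = 1.
Subsquare: lon ⌊1.5232/0.0833333⌋ = 18 → s; lat ⌊0.6485/0.0416667⌋ = 15 → p.

KN81sp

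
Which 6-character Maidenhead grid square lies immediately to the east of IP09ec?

IP09fc

Longitude subsquare e = 4; +1 → 5 = f.
The latitude characters are unchanged.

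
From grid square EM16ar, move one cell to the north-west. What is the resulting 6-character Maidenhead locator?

EM06xs

Longitude subsquare a = 0; −1 → -1, wraps to 23 = x, carry into square.
Longitude square 1; −1 → 0.
Latitude subsquare r = 17; +1 → 18 = s.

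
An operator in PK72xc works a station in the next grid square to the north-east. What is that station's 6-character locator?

PK82ad

Longitude subsquare x = 23; +1 → 24, wraps to 0 = a, carry into square.
Longitude square 7; +1 → 8.
Latitude subsquare c = 2; +1 → 3 = d.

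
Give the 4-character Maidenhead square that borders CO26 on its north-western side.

Longitude square 2; −1 → 1.
Latitude square 6; +1 → 7.

CO17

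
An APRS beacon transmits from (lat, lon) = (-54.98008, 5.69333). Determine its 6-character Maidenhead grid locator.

JD25ua

Add 180° to longitude and 90° to latitude: 185.6933, 35.0199.
Field (20°×10°, letters A–R): 185.6933/20 → 9 → J, 35.0199/10 → 3 → D; chars JD.
Square (2°×1°, digits 0–9): 5.6933/2 → 2, 5.0199/1 → 5; chars 25.
Subsquare (5′×2.5′, letters a–x): 1.6933/0.0833333 → 20 → u, 0.0199/0.0416667 → 0 → a; chars ua.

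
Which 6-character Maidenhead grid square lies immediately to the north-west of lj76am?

LJ66xn

Longitude subsquare a = 0; −1 → -1, wraps to 23 = x, carry into square.
Longitude square 7; −1 → 6.
Latitude subsquare m = 12; +1 → 13 = n.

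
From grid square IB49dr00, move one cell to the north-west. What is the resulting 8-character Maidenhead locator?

IB49cr91

Longitude extended square 0; −1 → -1, wraps to 9, carry into subsquare.
Longitude subsquare d = 3; −1 → 2 = c.
Latitude extended square 0; +1 → 1.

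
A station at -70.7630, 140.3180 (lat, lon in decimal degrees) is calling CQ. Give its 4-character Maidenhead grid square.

QB09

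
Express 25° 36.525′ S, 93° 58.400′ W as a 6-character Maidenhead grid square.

Offset from 180°W / 90°S: lon 86.0267°, lat 64.3912°.
Field: 86.0267/20 → 4 → E, 64.3912/10 → 6 → G; chars EG.
Square: 6.0267/2 → 3, 4.3912/1 → 4; chars 34.
Subsquare: 0.0267/0.0833333 → 0 → a, 0.3912/0.0416667 → 9 → j; chars aj.

EG34aj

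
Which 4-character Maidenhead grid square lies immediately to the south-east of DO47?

Longitude square 4; +1 → 5.
Latitude square 7; −1 → 6.

DO56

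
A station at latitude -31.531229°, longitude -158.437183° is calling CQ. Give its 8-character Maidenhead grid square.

Add 180° to longitude and 90° to latitude: 21.56282, 58.46877.
Field: lon ⌊21.56282/20⌋ = 1 → B; lat ⌊58.46877/10⌋ = 5 → F.
Square: lon ⌊1.56282/2⌋ = 0; lat ⌊8.46877/1⌋ = 8.
Subsquare: lon ⌊1.56282/0.0833333⌋ = 18 → s; lat ⌊0.46877/0.0416667⌋ = 11 → l.
Extended square: lon ⌊0.06282/0.00833333⌋ = 7; lat ⌊0.01044/0.00416667⌋ = 2.

BF08sl72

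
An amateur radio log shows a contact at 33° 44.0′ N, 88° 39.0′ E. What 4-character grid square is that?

NM43

Shift to the Maidenhead origin (180°W, 90°S): lon 268.65, lat 123.73.
Field (20°×10°, letters A–R): lon ⌊268.65/20⌋ = 13 → N; lat ⌊123.73/10⌋ = 12 → M.
Square (2°×1°, digits 0–9): lon ⌊8.65/2⌋ = 4; lat ⌊3.73/1⌋ = 3.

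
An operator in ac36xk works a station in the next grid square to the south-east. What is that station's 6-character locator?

AC46aj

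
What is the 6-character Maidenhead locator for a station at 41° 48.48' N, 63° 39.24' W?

Offset from 180°W / 90°S: lon 116.3460°, lat 131.8080°.
Field: lon ⌊116.3460/20⌋ = 5 → F; lat ⌊131.8080/10⌋ = 13 → N.
Square: lon ⌊16.3460/2⌋ = 8; lat ⌊1.8080/1⌋ = 1.
Subsquare: lon ⌊0.3460/0.0833333⌋ = 4 → e; lat ⌊0.8080/0.0416667⌋ = 19 → t.

FN81et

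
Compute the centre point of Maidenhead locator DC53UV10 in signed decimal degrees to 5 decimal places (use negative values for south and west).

Field D=3, C=2: +3·20° lon, +2·10° lat → SW at lon -120°, lat -70°.
Square 5, 3: +5·2° lon, +3·1° lat → SW at lon -110°, lat -67°.
Subsquare u=20, v=21: +20·0.0833333° lon, +21·0.0416667° lat → SW at lon -108.333°, lat -66.125°.
Extended square 1, 0: +1·0.00833333° lon, +0·0.00416667° lat → SW at lon -108.325°, lat -66.125°.
Cell spans 0.00833333° lon × 0.00416667° lat. Centre is SW corner plus half of each.
latitude -66.12292, longitude -108.32083.

-66.12292, -108.32083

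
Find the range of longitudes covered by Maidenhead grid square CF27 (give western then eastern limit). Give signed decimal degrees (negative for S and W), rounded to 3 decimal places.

Field C=2, F=5: +2·20° lon, +5·10° lat → SW at lon -140°, lat -40°.
Square 2, 7: +2·2° lon, +7·1° lat → SW at lon -136°, lat -33°.
Cell spans 2° lon × 1° lat.
west -136.000, east -134.000.

-136.000, -134.000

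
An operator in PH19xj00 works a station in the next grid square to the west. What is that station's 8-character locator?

PH19wj90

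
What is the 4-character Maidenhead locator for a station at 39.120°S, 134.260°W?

CF20

Offset from 180°W / 90°S: lon 45.74°, lat 50.88°.
Field: lon ⌊45.74/20⌋ = 2 → C; lat ⌊50.88/10⌋ = 5 → F.
Square: lon ⌊5.74/2⌋ = 2; lat ⌊0.88/1⌋ = 0.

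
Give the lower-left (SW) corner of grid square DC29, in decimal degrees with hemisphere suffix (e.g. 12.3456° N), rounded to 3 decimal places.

Field D=3, C=2: +3·20° lon, +2·10° lat → SW at lon -120°, lat -70°.
Square 2, 9: +2·2° lon, +9·1° lat → SW at lon -116°, lat -61°.
latitude 61.000° S, longitude 116.000° W.

61.000° S, 116.000° W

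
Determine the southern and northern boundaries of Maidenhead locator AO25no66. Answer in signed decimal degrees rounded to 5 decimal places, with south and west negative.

Field A=0, O=14: +0·20° lon, +14·10° lat → SW at lon -180°, lat 50°.
Square 2, 5: +2·2° lon, +5·1° lat → SW at lon -176°, lat 55°.
Subsquare n=13, o=14: +13·0.0833333° lon, +14·0.0416667° lat → SW at lon -174.917°, lat 55.5833°.
Extended square 6, 6: +6·0.00833333° lon, +6·0.00416667° lat → SW at lon -174.867°, lat 55.6083°.
Cell spans 0.00833333° lon × 0.00416667° lat.
south 55.60833, north 55.61250.

55.60833, 55.61250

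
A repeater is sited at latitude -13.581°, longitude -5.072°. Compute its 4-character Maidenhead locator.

IH76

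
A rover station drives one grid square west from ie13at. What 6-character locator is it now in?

IE03xt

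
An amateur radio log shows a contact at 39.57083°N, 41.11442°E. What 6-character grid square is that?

Shift to the Maidenhead origin (180°W, 90°S): lon 221.1144, lat 129.5708.
Field: 221.1144/20 → 11 → L, 129.5708/10 → 12 → M; chars LM.
Square: 1.1144/2 → 0, 9.5708/1 → 9; chars 09.
Subsquare: 1.1144/0.0833333 → 13 → n, 0.5708/0.0416667 → 13 → n; chars nn.

LM09nn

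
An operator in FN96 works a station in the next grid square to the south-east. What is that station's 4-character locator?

GN05

Longitude square 9; +1 → 10, wraps to 0, carry into field.
Longitude field F = 5; +1 → 6 = G.
Latitude square 6; −1 → 5.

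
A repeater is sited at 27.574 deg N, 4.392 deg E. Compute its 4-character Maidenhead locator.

JL27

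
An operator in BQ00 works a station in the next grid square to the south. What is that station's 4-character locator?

Latitude square 0; −1 → -1, wraps to 9, carry into field.
Latitude field Q = 16; −1 → 15 = P.
The longitude characters are unchanged.

BP09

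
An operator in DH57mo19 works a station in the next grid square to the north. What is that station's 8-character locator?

DH57mp10

Latitude extended square 9; +1 → 10, wraps to 0, carry into subsquare.
Latitude subsquare o = 14; +1 → 15 = p.
The longitude characters are unchanged.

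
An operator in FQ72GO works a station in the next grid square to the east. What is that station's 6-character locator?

Longitude subsquare g = 6; +1 → 7 = h.
The latitude characters are unchanged.

FQ72ho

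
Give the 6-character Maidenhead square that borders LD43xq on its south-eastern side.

LD53ap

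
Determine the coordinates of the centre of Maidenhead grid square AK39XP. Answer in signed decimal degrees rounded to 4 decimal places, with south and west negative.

Field A=0, K=10: +0·20° lon, +10·10° lat → SW at lon -180°, lat 10°.
Square 3, 9: +3·2° lon, +9·1° lat → SW at lon -174°, lat 19°.
Subsquare x=23, p=15: +23·0.0833333° lon, +15·0.0416667° lat → SW at lon -172.083°, lat 19.625°.
Cell spans 0.0833333° lon × 0.0416667° lat. Centre is SW corner plus half of each.
latitude 19.6458, longitude -172.0417.

19.6458, -172.0417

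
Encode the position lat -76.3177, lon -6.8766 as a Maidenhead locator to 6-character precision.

Shift to the Maidenhead origin (180°W, 90°S): lon 173.1234, lat 13.6823.
Field: lon ⌊173.1234/20⌋ = 8 → I; lat ⌊13.6823/10⌋ = 1 → B.
Square: lon ⌊13.1234/2⌋ = 6; lat ⌊3.6823/1⌋ = 3.
Subsquare: lon ⌊1.1234/0.0833333⌋ = 13 → n; lat ⌊0.6823/0.0416667⌋ = 16 → q.

IB63nq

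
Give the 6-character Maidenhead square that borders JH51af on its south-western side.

JH41xe

Longitude subsquare a = 0; −1 → -1, wraps to 23 = x, carry into square.
Longitude square 5; −1 → 4.
Latitude subsquare f = 5; −1 → 4 = e.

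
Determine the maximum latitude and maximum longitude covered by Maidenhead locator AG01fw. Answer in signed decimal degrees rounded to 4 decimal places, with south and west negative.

-28.0417, -179.5000

Field A=0, G=6: +0·20° lon, +6·10° lat → SW at lon -180°, lat -30°.
Square 0, 1: +0·2° lon, +1·1° lat → SW at lon -180°, lat -29°.
Subsquare f=5, w=22: +5·0.0833333° lon, +22·0.0416667° lat → SW at lon -179.583°, lat -28.0833°.
Cell spans 0.0833333° lon × 0.0416667° lat. NE corner is SW corner plus one full cell.
latitude -28.0417, longitude -179.5000.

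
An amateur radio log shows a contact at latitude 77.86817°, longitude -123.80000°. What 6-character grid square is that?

CQ87cu

Shift to the Maidenhead origin (180°W, 90°S): lon 56.2000, lat 167.8682.
Field: 56.2000/20 → 2 → C, 167.8682/10 → 16 → Q; chars CQ.
Square: 16.2000/2 → 8, 7.8682/1 → 7; chars 87.
Subsquare: 0.2000/0.0833333 → 2 → c, 0.8682/0.0416667 → 20 → u; chars cu.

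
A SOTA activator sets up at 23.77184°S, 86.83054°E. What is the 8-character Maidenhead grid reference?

NG36jf94

Offset from 180°W / 90°S: lon 266.83054°, lat 66.22816°.
Field: lon ⌊266.83054/20⌋ = 13 → N; lat ⌊66.22816/10⌋ = 6 → G.
Square: lon ⌊6.83054/2⌋ = 3; lat ⌊6.22816/1⌋ = 6.
Subsquare: lon ⌊0.83054/0.0833333⌋ = 9 → j; lat ⌊0.22816/0.0416667⌋ = 5 → f.
Extended square: lon ⌊0.08054/0.00833333⌋ = 9; lat ⌊0.01983/0.00416667⌋ = 4.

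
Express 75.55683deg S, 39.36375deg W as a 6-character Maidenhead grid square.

HB04hk

Shift to the Maidenhead origin (180°W, 90°S): lon 140.6362, lat 14.4432.
Field (20°×10°, letters A–R): 140.6362/20 → 7 → H, 14.4432/10 → 1 → B; chars HB.
Square (2°×1°, digits 0–9): 0.6362/2 → 0, 4.4432/1 → 4; chars 04.
Subsquare (5′×2.5′, letters a–x): 0.6362/0.0833333 → 7 → h, 0.4432/0.0416667 → 10 → k; chars hk.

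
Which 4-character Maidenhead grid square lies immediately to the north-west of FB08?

Longitude square 0; −1 → -1, wraps to 9, carry into field.
Longitude field F = 5; −1 → 4 = E.
Latitude square 8; +1 → 9.

EB99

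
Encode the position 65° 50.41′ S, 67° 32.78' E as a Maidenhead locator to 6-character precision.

MC34sd

Offset from 180°W / 90°S: lon 247.5463°, lat 24.1598°.
Field (20°×10°, letters A–R): 247.5463/20 → 12 → M, 24.1598/10 → 2 → C; chars MC.
Square (2°×1°, digits 0–9): 7.5463/2 → 3, 4.1598/1 → 4; chars 34.
Subsquare (5′×2.5′, letters a–x): 1.5463/0.0833333 → 18 → s, 0.1598/0.0416667 → 3 → d; chars sd.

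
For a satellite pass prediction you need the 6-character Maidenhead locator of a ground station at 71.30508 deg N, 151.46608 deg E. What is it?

Shift to the Maidenhead origin (180°W, 90°S): lon 331.4661, lat 161.3051.
Field: 331.4661/20 → 16 → Q, 161.3051/10 → 16 → Q; chars QQ.
Square: 11.4661/2 → 5, 1.3051/1 → 1; chars 51.
Subsquare: 1.4661/0.0833333 → 17 → r, 0.3051/0.0416667 → 7 → h; chars rh.

QQ51rh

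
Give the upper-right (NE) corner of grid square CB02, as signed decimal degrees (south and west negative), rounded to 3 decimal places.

Field C=2, B=1: +2·20° lon, +1·10° lat → SW at lon -140°, lat -80°.
Square 0, 2: +0·2° lon, +2·1° lat → SW at lon -140°, lat -78°.
Cell spans 2° lon × 1° lat. NE corner is SW corner plus one full cell.
latitude -77.000, longitude -138.000.

-77.000, -138.000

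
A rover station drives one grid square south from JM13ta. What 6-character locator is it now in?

JM12tx

Latitude subsquare a = 0; −1 → -1, wraps to 23 = x, carry into square.
Latitude square 3; −1 → 2.
The longitude characters are unchanged.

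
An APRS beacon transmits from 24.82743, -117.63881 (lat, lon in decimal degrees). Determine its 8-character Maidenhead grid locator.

Add 180° to longitude and 90° to latitude: 62.36119, 114.82743.
Field (20°×10°, letters A–R): lon ⌊62.36119/20⌋ = 3 → D; lat ⌊114.82743/10⌋ = 11 → L.
Square (2°×1°, digits 0–9): lon ⌊2.36119/2⌋ = 1; lat ⌊4.82743/1⌋ = 4.
Subsquare (5′×2.5′, letters a–x): lon ⌊0.36119/0.0833333⌋ = 4 → e; lat ⌊0.82743/0.0416667⌋ = 19 → t.
Extended square (30″×15″, digits 0–9): lon ⌊0.02786/0.00833333⌋ = 3; lat ⌊0.03576/0.00416667⌋ = 8.

DL14et38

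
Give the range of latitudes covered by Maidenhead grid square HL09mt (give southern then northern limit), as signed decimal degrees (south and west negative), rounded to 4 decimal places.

Field H=7, L=11: +7·20° lon, +11·10° lat → SW at lon -40°, lat 20°.
Square 0, 9: +0·2° lon, +9·1° lat → SW at lon -40°, lat 29°.
Subsquare m=12, t=19: +12·0.0833333° lon, +19·0.0416667° lat → SW at lon -39°, lat 29.7917°.
Cell spans 0.0833333° lon × 0.0416667° lat.
south 29.7917, north 29.8333.

29.7917, 29.8333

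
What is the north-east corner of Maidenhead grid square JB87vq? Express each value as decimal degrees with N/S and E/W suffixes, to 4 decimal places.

72.2917° S, 17.8333° E

Field J=9, B=1: +9·20° lon, +1·10° lat → SW at lon 0°, lat -80°.
Square 8, 7: +8·2° lon, +7·1° lat → SW at lon 16°, lat -73°.
Subsquare v=21, q=16: +21·0.0833333° lon, +16·0.0416667° lat → SW at lon 17.75°, lat -72.3333°.
Cell spans 0.0833333° lon × 0.0416667° lat. NE corner is SW corner plus one full cell.
latitude 72.2917° S, longitude 17.8333° E.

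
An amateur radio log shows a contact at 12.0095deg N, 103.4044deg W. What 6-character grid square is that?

Offset from 180°W / 90°S: lon 76.5956°, lat 102.0095°.
Field: 76.5956/20 → 3 → D, 102.0095/10 → 10 → K; chars DK.
Square: 16.5956/2 → 8, 2.0095/1 → 2; chars 82.
Subsquare: 0.5956/0.0833333 → 7 → h, 0.0095/0.0416667 → 0 → a; chars ha.

DK82ha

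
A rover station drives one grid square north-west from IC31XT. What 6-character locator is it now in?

Longitude subsquare x = 23; −1 → 22 = w.
Latitude subsquare t = 19; +1 → 20 = u.

IC31wu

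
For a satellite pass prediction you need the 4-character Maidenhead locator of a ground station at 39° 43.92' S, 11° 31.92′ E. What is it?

JF50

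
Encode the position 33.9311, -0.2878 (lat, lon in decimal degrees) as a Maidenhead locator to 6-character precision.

IM93uw

Offset from 180°W / 90°S: lon 179.7122°, lat 123.9311°.
Field (20°×10°, letters A–R): 179.7122/20 → 8 → I, 123.9311/10 → 12 → M; chars IM.
Square (2°×1°, digits 0–9): 19.7122/2 → 9, 3.9311/1 → 3; chars 93.
Subsquare (5′×2.5′, letters a–x): 1.7122/0.0833333 → 20 → u, 0.9311/0.0416667 → 22 → w; chars uw.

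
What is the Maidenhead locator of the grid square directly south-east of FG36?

Longitude square 3; +1 → 4.
Latitude square 6; −1 → 5.

FG45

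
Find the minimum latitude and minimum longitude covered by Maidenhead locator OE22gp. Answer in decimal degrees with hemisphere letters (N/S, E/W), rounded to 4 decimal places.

47.3750° S, 104.5000° E

Field O=14, E=4: +14·20° lon, +4·10° lat → SW at lon 100°, lat -50°.
Square 2, 2: +2·2° lon, +2·1° lat → SW at lon 104°, lat -48°.
Subsquare g=6, p=15: +6·0.0833333° lon, +15·0.0416667° lat → SW at lon 104.5°, lat -47.375°.
latitude 47.3750° S, longitude 104.5000° E.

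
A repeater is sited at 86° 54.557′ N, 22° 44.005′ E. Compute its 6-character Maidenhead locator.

Offset from 180°W / 90°S: lon 202.7334°, lat 176.9093°.
Field: lon ⌊202.7334/20⌋ = 10 → K; lat ⌊176.9093/10⌋ = 17 → R.
Square: lon ⌊2.7334/2⌋ = 1; lat ⌊6.9093/1⌋ = 6.
Subsquare: lon ⌊0.7334/0.0833333⌋ = 8 → i; lat ⌊0.9093/0.0416667⌋ = 21 → v.

KR16iv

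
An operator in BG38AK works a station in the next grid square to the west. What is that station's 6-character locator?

Longitude subsquare a = 0; −1 → -1, wraps to 23 = x, carry into square.
Longitude square 3; −1 → 2.
The latitude characters are unchanged.

BG28xk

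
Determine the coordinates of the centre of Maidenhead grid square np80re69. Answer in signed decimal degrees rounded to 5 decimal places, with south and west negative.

Field N=13, P=15: +13·20° lon, +15·10° lat → SW at lon 80°, lat 60°.
Square 8, 0: +8·2° lon, +0·1° lat → SW at lon 96°, lat 60°.
Subsquare r=17, e=4: +17·0.0833333° lon, +4·0.0416667° lat → SW at lon 97.4167°, lat 60.1667°.
Extended square 6, 9: +6·0.00833333° lon, +9·0.00416667° lat → SW at lon 97.4667°, lat 60.2042°.
Cell spans 0.00833333° lon × 0.00416667° lat. Centre is SW corner plus half of each.
latitude 60.20625, longitude 97.47083.

60.20625, 97.47083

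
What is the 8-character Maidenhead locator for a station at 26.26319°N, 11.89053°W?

Offset from 180°W / 90°S: lon 168.10947°, lat 116.26319°.
Field: lon ⌊168.10947/20⌋ = 8 → I; lat ⌊116.26319/10⌋ = 11 → L.
Square: lon ⌊8.10947/2⌋ = 4; lat ⌊6.26319/1⌋ = 6.
Subsquare: lon ⌊0.10947/0.0833333⌋ = 1 → b; lat ⌊0.26319/0.0416667⌋ = 6 → g.
Extended square: lon ⌊0.02614/0.00833333⌋ = 3; lat ⌊0.01319/0.00416667⌋ = 3.

IL46bg33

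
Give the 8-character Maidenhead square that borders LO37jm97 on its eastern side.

Longitude extended square 9; +1 → 10, wraps to 0, carry into subsquare.
Longitude subsquare j = 9; +1 → 10 = k.
The latitude characters are unchanged.

LO37km07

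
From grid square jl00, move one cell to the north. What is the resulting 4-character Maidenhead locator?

Latitude square 0; +1 → 1.
The longitude characters are unchanged.

JL01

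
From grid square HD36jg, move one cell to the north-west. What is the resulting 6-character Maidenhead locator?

HD36ih

Longitude subsquare j = 9; −1 → 8 = i.
Latitude subsquare g = 6; +1 → 7 = h.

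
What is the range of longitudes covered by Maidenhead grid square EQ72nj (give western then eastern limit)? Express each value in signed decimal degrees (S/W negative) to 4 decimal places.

Field E=4, Q=16: +4·20° lon, +16·10° lat → SW at lon -100°, lat 70°.
Square 7, 2: +7·2° lon, +2·1° lat → SW at lon -86°, lat 72°.
Subsquare n=13, j=9: +13·0.0833333° lon, +9·0.0416667° lat → SW at lon -84.9167°, lat 72.375°.
Cell spans 0.0833333° lon × 0.0416667° lat.
west -84.9167, east -84.8333.

-84.9167, -84.8333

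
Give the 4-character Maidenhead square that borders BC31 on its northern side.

Latitude square 1; +1 → 2.
The longitude characters are unchanged.

BC32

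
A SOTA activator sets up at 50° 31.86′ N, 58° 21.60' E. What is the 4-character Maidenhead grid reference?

Offset from 180°W / 90°S: lon 238.36°, lat 140.53°.
Field: lon ⌊238.36/20⌋ = 11 → L; lat ⌊140.53/10⌋ = 14 → O.
Square: lon ⌊18.36/2⌋ = 9; lat ⌊0.53/1⌋ = 0.

LO90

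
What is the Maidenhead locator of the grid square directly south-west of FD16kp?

FD16jo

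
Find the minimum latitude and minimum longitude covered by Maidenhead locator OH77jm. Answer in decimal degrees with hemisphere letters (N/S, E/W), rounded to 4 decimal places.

12.5000° S, 114.7500° E

Field O=14, H=7: +14·20° lon, +7·10° lat → SW at lon 100°, lat -20°.
Square 7, 7: +7·2° lon, +7·1° lat → SW at lon 114°, lat -13°.
Subsquare j=9, m=12: +9·0.0833333° lon, +12·0.0416667° lat → SW at lon 114.75°, lat -12.5°.
latitude 12.5000° S, longitude 114.7500° E.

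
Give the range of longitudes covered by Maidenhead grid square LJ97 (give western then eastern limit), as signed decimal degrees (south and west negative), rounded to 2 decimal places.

Field L=11, J=9: +11·20° lon, +9·10° lat → SW at lon 40°, lat 0°.
Square 9, 7: +9·2° lon, +7·1° lat → SW at lon 58°, lat 7°.
Cell spans 2° lon × 1° lat.
west 58.00, east 60.00.

58.00, 60.00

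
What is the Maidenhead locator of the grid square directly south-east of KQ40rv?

Longitude subsquare r = 17; +1 → 18 = s.
Latitude subsquare v = 21; −1 → 20 = u.

KQ40su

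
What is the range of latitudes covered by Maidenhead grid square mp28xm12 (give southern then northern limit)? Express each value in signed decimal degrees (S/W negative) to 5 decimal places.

Field M=12, P=15: +12·20° lon, +15·10° lat → SW at lon 60°, lat 60°.
Square 2, 8: +2·2° lon, +8·1° lat → SW at lon 64°, lat 68°.
Subsquare x=23, m=12: +23·0.0833333° lon, +12·0.0416667° lat → SW at lon 65.9167°, lat 68.5°.
Extended square 1, 2: +1·0.00833333° lon, +2·0.00416667° lat → SW at lon 65.925°, lat 68.5083°.
Cell spans 0.00833333° lon × 0.00416667° lat.
south 68.50833, north 68.51250.

68.50833, 68.51250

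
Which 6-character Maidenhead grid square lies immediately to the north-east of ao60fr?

AO60gs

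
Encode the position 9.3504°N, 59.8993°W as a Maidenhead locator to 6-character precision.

GJ09bi

Offset from 180°W / 90°S: lon 120.1007°, lat 99.3504°.
Field: lon ⌊120.1007/20⌋ = 6 → G; lat ⌊99.3504/10⌋ = 9 → J.
Square: lon ⌊0.1007/2⌋ = 0; lat ⌊9.3504/1⌋ = 9.
Subsquare: lon ⌊0.1007/0.0833333⌋ = 1 → b; lat ⌊0.3504/0.0416667⌋ = 8 → i.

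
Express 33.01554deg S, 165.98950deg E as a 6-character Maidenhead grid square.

RF26xx

Shift to the Maidenhead origin (180°W, 90°S): lon 345.9895, lat 56.9845.
Field (20°×10°, letters A–R): 345.9895/20 → 17 → R, 56.9845/10 → 5 → F; chars RF.
Square (2°×1°, digits 0–9): 5.9895/2 → 2, 6.9845/1 → 6; chars 26.
Subsquare (5′×2.5′, letters a–x): 1.9895/0.0833333 → 23 → x, 0.9845/0.0416667 → 23 → x; chars xx.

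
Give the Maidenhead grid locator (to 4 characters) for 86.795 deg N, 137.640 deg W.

CR16

Offset from 180°W / 90°S: lon 42.36°, lat 176.80°.
Field: 42.36/20 → 2 → C, 176.80/10 → 17 → R; chars CR.
Square: 2.36/2 → 1, 6.80/1 → 6; chars 16.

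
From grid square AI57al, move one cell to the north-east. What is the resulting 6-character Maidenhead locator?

AI57bm

Longitude subsquare a = 0; +1 → 1 = b.
Latitude subsquare l = 11; +1 → 12 = m.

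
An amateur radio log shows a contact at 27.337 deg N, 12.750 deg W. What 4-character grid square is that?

Shift to the Maidenhead origin (180°W, 90°S): lon 167.25, lat 117.34.
Field: 167.25/20 → 8 → I, 117.34/10 → 11 → L; chars IL.
Square: 7.25/2 → 3, 7.34/1 → 7; chars 37.

IL37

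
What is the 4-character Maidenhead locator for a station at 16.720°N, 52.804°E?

LK66

Shift to the Maidenhead origin (180°W, 90°S): lon 232.80, lat 106.72.
Field: lon ⌊232.80/20⌋ = 11 → L; lat ⌊106.72/10⌋ = 10 → K.
Square: lon ⌊12.80/2⌋ = 6; lat ⌊6.72/1⌋ = 6.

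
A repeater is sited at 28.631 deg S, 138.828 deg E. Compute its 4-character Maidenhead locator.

PG91

Add 180° to longitude and 90° to latitude: 318.83, 61.37.
Field (20°×10°, letters A–R): lon ⌊318.83/20⌋ = 15 → P; lat ⌊61.37/10⌋ = 6 → G.
Square (2°×1°, digits 0–9): lon ⌊18.83/2⌋ = 9; lat ⌊1.37/1⌋ = 1.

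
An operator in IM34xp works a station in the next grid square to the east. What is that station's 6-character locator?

Longitude subsquare x = 23; +1 → 24, wraps to 0 = a, carry into square.
Longitude square 3; +1 → 4.
The latitude characters are unchanged.

IM44ap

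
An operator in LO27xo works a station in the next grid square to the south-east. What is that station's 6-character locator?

Longitude subsquare x = 23; +1 → 24, wraps to 0 = a, carry into square.
Longitude square 2; +1 → 3.
Latitude subsquare o = 14; −1 → 13 = n.

LO37an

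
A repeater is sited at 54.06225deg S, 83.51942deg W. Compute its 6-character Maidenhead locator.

Offset from 180°W / 90°S: lon 96.4806°, lat 35.9378°.
Field: lon ⌊96.4806/20⌋ = 4 → E; lat ⌊35.9378/10⌋ = 3 → D.
Square: lon ⌊16.4806/2⌋ = 8; lat ⌊5.9378/1⌋ = 5.
Subsquare: lon ⌊0.4806/0.0833333⌋ = 5 → f; lat ⌊0.9378/0.0416667⌋ = 22 → w.

ED85fw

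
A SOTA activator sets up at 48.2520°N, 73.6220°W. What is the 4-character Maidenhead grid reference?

FN38

Add 180° to longitude and 90° to latitude: 106.38, 138.25.
Field (20°×10°, letters A–R): lon ⌊106.38/20⌋ = 5 → F; lat ⌊138.25/10⌋ = 13 → N.
Square (2°×1°, digits 0–9): lon ⌊6.38/2⌋ = 3; lat ⌊8.25/1⌋ = 8.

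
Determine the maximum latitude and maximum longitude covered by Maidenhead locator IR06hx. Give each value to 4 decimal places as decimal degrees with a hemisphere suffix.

Field I=8, R=17: +8·20° lon, +17·10° lat → SW at lon -20°, lat 80°.
Square 0, 6: +0·2° lon, +6·1° lat → SW at lon -20°, lat 86°.
Subsquare h=7, x=23: +7·0.0833333° lon, +23·0.0416667° lat → SW at lon -19.4167°, lat 86.9583°.
Cell spans 0.0833333° lon × 0.0416667° lat. NE corner is SW corner plus one full cell.
latitude 87.0000° N, longitude 19.3333° W.

87.0000° N, 19.3333° W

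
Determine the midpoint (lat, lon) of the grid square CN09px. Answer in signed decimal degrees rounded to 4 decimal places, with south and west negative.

Field C=2, N=13: +2·20° lon, +13·10° lat → SW at lon -140°, lat 40°.
Square 0, 9: +0·2° lon, +9·1° lat → SW at lon -140°, lat 49°.
Subsquare p=15, x=23: +15·0.0833333° lon, +23·0.0416667° lat → SW at lon -138.75°, lat 49.9583°.
Cell spans 0.0833333° lon × 0.0416667° lat. Centre is SW corner plus half of each.
latitude 49.9792, longitude -138.7083.

49.9792, -138.7083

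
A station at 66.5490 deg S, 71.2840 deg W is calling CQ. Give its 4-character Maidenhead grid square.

Offset from 180°W / 90°S: lon 108.72°, lat 23.45°.
Field (20°×10°, letters A–R): lon ⌊108.72/20⌋ = 5 → F; lat ⌊23.45/10⌋ = 2 → C.
Square (2°×1°, digits 0–9): lon ⌊8.72/2⌋ = 4; lat ⌊3.45/1⌋ = 3.

FC43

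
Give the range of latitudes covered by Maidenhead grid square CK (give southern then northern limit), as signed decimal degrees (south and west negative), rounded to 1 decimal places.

Field C=2, K=10: +2·20° lon, +10·10° lat → SW at lon -140°, lat 10°.
Cell spans 20° lon × 10° lat.
south 10.0, north 20.0.

10.0, 20.0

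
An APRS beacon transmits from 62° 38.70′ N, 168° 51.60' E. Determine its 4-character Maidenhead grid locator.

RP42

Offset from 180°W / 90°S: lon 348.86°, lat 152.65°.
Field: 348.86/20 → 17 → R, 152.65/10 → 15 → P; chars RP.
Square: 8.86/2 → 4, 2.65/1 → 2; chars 42.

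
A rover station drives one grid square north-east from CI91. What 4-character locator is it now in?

Longitude square 9; +1 → 10, wraps to 0, carry into field.
Longitude field C = 2; +1 → 3 = D.
Latitude square 1; +1 → 2.

DI02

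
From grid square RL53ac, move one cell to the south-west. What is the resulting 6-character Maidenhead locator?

RL43xb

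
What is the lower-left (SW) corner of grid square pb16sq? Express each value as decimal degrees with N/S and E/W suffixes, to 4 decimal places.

Field P=15, B=1: +15·20° lon, +1·10° lat → SW at lon 120°, lat -80°.
Square 1, 6: +1·2° lon, +6·1° lat → SW at lon 122°, lat -74°.
Subsquare s=18, q=16: +18·0.0833333° lon, +16·0.0416667° lat → SW at lon 123.5°, lat -73.3333°.
latitude 73.3333° S, longitude 123.5000° E.

73.3333° S, 123.5000° E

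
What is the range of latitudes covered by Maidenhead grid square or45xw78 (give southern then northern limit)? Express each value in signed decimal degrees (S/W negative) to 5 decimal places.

Field O=14, R=17: +14·20° lon, +17·10° lat → SW at lon 100°, lat 80°.
Square 4, 5: +4·2° lon, +5·1° lat → SW at lon 108°, lat 85°.
Subsquare x=23, w=22: +23·0.0833333° lon, +22·0.0416667° lat → SW at lon 109.917°, lat 85.9167°.
Extended square 7, 8: +7·0.00833333° lon, +8·0.00416667° lat → SW at lon 109.975°, lat 85.95°.
Cell spans 0.00833333° lon × 0.00416667° lat.
south 85.95000, north 85.95417.

85.95000, 85.95417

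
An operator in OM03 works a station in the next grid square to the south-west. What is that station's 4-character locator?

Longitude square 0; −1 → -1, wraps to 9, carry into field.
Longitude field O = 14; −1 → 13 = N.
Latitude square 3; −1 → 2.

NM92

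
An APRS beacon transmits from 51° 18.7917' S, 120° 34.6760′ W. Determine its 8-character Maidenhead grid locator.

CD98rq04

Add 180° to longitude and 90° to latitude: 59.42207, 38.68680.
Field (20°×10°, letters A–R): 59.42207/20 → 2 → C, 38.68680/10 → 3 → D; chars CD.
Square (2°×1°, digits 0–9): 19.42207/2 → 9, 8.68680/1 → 8; chars 98.
Subsquare (5′×2.5′, letters a–x): 1.42207/0.0833333 → 17 → r, 0.68680/0.0416667 → 16 → q; chars rq.
Extended square (30″×15″, digits 0–9): 0.00540/0.00833333 → 0, 0.02014/0.00416667 → 4; chars 04.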